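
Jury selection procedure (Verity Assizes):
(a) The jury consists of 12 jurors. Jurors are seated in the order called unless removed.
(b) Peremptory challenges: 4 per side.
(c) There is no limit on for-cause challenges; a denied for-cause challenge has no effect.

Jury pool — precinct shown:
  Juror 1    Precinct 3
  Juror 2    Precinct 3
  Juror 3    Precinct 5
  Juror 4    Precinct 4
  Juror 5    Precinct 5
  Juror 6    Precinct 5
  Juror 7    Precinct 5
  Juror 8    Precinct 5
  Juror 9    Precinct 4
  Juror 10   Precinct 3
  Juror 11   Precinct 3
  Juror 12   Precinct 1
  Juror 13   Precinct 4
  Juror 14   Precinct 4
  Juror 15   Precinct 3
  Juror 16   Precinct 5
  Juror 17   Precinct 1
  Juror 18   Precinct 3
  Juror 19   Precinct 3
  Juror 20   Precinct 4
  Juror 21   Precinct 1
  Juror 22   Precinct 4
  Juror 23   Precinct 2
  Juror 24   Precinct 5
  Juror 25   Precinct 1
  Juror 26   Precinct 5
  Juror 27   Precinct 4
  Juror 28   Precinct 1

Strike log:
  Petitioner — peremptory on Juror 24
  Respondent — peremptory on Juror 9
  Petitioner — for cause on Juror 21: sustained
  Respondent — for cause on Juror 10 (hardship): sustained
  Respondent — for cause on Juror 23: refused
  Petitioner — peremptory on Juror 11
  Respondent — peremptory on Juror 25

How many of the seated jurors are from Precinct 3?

3

Removed: #9, #10, #11, #21, #24, #25.
Seated jurors 1–12: #1, #2, #3, #4, #5, #6, #7, #8, #12, #13, #14, #15.
Of those, in Precinct 3: #1, #2, #15 → 3.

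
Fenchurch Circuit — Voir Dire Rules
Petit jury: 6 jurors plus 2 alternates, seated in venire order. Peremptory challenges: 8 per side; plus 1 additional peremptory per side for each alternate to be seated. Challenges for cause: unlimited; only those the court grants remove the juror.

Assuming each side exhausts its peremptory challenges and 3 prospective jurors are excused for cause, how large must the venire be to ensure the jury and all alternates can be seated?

31

Seats to fill: 6 + 2 alternates = 8.
Peremptories: 8 + 1×2 = 10 per side × 2 sides = 20.
For-cause removals: 3.
Minimum venire: 8 + 20 + 3 = 31.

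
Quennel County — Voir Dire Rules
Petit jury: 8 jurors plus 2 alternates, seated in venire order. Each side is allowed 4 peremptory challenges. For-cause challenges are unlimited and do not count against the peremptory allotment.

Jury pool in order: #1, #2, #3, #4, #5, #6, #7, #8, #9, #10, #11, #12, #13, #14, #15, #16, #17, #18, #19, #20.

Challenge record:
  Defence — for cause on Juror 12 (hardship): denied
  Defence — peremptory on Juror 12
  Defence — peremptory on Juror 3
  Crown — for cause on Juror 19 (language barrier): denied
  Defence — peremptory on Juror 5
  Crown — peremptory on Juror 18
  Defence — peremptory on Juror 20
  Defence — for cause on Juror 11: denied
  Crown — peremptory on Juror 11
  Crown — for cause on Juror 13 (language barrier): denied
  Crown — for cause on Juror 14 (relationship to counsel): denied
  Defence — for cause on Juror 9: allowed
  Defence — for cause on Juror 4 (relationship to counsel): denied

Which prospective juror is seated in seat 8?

13

Removed: #3, #5, #9, #11, #12, #18, #20. (#4, #13, #14, #19 stay — for-cause denied.)
Seating in order: seats 1–8 → #1, #2, #4, #6, #7, #8, #10, #13; alternates → #14, #15.
So seat 8 is #13.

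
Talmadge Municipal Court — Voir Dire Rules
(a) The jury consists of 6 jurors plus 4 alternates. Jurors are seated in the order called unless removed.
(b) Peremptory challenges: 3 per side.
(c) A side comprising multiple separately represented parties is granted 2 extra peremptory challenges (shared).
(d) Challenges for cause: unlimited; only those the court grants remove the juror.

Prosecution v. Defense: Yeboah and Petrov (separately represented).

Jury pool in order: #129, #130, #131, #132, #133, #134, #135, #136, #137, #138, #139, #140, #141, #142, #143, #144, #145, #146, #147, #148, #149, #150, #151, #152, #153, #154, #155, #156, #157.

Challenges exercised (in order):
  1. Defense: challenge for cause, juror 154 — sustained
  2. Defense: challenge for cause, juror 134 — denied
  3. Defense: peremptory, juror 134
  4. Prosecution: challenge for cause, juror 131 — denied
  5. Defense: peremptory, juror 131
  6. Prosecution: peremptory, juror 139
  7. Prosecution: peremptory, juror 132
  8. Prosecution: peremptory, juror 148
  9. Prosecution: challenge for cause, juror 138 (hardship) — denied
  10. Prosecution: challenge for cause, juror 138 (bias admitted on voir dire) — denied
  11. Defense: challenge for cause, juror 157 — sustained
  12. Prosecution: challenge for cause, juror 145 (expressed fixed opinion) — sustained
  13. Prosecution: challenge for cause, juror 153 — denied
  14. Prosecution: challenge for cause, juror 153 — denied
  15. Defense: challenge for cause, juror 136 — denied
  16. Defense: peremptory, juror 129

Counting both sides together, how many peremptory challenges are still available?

2

Prosecution allotment: 3. Defense allotment: 3 base + 2 multi-party = 5.
Prosecution peremptories used: #139, #132, #148 — 3 (for-cause on #131, #138, #138, #145, #153, #153 don't count).
Defense peremptories used: #134, #131, #129 — 3 (for-cause on #154, #134, #157, #136 don't count).
Remaining: (3 − 3) + (5 − 3) = 2.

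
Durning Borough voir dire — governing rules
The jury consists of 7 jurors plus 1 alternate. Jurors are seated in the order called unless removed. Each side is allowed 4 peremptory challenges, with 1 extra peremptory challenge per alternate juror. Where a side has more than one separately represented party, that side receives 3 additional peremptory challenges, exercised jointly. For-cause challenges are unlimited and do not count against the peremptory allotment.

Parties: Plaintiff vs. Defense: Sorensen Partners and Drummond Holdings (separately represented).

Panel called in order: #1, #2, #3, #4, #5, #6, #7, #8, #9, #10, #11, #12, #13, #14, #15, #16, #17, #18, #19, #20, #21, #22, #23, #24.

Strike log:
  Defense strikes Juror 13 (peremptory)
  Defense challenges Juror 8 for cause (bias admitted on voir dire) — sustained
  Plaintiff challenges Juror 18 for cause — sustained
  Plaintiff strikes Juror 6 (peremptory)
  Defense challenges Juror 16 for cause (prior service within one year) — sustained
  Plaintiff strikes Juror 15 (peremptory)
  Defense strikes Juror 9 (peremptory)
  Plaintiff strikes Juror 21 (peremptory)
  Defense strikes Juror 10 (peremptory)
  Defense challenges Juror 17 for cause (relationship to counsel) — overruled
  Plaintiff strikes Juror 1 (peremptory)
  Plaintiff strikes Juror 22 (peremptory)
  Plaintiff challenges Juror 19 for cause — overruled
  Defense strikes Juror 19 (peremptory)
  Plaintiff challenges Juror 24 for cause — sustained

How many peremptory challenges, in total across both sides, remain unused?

4

Plaintiff allotment: 4 base + 1 × 1 alternate = 5. Defense allotment: 4 base + 1 × 1 alternate + 3 multi-party = 8.
Plaintiff peremptories used: #6, #15, #21, #1, #22 — 5 (for-cause on #18, #19, #24 don't count).
Defense peremptories used: #13, #9, #10, #19 — 4 (for-cause on #8, #16, #17 don't count).
Remaining: (5 − 5) + (8 − 4) = 4.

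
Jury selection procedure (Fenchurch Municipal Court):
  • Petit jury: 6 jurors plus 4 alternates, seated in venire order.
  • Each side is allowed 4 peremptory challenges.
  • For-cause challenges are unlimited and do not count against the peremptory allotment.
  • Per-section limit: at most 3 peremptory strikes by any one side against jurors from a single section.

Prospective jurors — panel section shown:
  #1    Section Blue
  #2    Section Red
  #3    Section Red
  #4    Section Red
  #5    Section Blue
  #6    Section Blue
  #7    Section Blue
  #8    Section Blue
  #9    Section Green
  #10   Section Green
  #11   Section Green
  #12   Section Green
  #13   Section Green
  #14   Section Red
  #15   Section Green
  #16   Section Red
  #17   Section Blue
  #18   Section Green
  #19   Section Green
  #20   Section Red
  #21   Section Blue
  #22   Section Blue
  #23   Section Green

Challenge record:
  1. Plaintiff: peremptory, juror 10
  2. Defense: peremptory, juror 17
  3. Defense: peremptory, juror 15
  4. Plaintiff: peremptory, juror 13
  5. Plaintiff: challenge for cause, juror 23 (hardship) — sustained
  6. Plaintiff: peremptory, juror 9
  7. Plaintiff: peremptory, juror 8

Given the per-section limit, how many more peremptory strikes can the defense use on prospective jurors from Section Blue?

2

Defense peremptories so far: #17, #15 — 2 of 4 used, 2 left overall.
Against Section Blue: #17 — 1 used; per-section cap 3 leaves 2.
Binding limit: min(2, 2) = 2.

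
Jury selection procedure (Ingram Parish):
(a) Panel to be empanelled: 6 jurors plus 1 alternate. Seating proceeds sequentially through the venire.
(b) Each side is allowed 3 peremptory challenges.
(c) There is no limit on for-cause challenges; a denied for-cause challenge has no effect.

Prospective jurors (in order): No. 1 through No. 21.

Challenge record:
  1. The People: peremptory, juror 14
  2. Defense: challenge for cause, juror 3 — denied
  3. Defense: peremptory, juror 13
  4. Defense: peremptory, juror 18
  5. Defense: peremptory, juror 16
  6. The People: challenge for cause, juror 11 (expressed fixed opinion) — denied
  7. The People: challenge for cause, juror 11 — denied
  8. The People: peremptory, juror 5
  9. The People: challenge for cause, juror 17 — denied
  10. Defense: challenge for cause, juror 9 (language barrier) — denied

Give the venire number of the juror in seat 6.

Removed: #5, #13, #14, #16, #18. (#3, #9, #11, #17 stay — for-cause denied.)
Seating in order: seats 1–6 → #1, #2, #3, #4, #6, #7; alternates → #8.
So seat 6 is #7.

7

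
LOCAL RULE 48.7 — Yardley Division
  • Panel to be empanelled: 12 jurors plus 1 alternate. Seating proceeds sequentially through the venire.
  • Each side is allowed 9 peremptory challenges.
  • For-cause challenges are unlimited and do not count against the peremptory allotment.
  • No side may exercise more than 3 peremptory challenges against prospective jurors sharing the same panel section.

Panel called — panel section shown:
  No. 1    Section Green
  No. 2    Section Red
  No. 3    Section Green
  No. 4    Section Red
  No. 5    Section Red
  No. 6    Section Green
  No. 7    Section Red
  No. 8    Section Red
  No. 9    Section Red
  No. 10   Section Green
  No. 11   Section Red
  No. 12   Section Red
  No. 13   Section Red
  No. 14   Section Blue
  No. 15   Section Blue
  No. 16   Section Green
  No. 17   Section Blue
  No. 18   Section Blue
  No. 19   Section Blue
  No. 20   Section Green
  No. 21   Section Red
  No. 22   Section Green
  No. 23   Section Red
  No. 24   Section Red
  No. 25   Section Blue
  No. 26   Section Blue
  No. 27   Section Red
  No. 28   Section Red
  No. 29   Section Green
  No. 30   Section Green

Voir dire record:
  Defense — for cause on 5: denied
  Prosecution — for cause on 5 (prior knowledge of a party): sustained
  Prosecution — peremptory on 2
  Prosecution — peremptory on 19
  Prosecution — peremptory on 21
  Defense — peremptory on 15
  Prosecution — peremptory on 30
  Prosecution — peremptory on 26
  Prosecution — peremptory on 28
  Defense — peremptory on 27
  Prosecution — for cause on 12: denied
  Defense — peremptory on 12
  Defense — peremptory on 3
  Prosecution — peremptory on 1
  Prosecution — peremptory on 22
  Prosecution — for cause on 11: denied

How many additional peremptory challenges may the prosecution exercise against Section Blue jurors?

Prosecution peremptories so far: #2, #19, #21, #30, #26, #28, #1, #22 — 8 of 9 used, 1 left overall.
Against Section Blue: #19, #26 — 2 used; per-section cap 3 leaves 1.
Binding limit: min(1, 1) = 1.

1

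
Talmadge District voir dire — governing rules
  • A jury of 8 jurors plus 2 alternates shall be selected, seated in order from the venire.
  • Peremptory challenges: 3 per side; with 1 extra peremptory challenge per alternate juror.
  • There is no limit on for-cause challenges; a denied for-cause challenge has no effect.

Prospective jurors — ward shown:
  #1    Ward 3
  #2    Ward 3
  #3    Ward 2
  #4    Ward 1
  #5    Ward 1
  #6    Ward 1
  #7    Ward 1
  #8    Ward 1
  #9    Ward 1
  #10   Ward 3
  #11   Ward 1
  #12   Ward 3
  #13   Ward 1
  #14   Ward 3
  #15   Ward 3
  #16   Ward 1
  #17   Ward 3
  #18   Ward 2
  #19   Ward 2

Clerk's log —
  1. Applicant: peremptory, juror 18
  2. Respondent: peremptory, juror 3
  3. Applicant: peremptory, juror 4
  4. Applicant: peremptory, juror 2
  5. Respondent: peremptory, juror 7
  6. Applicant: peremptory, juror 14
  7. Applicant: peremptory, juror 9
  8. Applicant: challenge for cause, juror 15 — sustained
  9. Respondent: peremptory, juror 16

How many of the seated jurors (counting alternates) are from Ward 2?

1

Removed: #2, #3, #4, #7, #9, #14, #15, #16, #18.
Seated (10 incl. alternates): #1, #5, #6, #8, #10, #11, #12, #13, #17, #19.
Of those, in Ward 2: #19 → 1.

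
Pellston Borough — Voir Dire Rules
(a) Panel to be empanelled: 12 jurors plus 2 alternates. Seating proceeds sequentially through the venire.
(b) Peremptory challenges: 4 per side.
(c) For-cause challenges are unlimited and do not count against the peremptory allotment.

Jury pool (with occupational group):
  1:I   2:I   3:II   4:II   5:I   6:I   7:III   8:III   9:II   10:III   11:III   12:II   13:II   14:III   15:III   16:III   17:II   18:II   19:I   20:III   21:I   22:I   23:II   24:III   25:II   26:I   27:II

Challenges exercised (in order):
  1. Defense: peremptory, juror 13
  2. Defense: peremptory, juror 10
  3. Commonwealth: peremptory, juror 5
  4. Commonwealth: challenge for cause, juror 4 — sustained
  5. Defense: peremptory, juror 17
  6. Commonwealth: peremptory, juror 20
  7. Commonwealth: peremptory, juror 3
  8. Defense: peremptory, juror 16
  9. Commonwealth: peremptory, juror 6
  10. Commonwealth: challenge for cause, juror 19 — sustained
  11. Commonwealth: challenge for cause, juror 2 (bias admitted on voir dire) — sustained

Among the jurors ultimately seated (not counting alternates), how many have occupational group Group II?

Removed: #2, #3, #4, #5, #6, #10, #13, #16, #17, #19, #20.
Seated jurors 1–12: #1, #7, #8, #9, #11, #12, #14, #15, #18, #21, #22, #23 (alternates #24, #25 not counted).
Of those, in Group II: #9, #12, #18, #23 → 4.

4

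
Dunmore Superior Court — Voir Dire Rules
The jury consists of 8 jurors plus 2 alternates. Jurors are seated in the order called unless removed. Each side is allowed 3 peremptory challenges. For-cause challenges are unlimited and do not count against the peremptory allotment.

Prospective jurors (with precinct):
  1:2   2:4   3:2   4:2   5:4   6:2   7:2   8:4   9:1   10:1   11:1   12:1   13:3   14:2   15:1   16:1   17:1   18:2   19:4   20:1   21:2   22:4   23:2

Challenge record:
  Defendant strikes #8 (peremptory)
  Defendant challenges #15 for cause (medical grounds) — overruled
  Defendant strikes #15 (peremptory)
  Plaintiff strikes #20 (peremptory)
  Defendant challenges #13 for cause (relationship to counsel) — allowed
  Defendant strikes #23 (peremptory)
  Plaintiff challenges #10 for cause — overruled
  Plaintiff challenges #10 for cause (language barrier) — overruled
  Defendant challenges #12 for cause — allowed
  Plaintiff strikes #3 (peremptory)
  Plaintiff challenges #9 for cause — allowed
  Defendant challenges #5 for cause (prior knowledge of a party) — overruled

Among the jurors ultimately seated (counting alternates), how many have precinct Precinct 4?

2

Removed: #3, #8, #9, #12, #13, #15, #20, #23.
Seated (10 incl. alternates): #1, #2, #4, #5, #6, #7, #10, #11, #14, #16.
Of those, in Precinct 4: #2, #5 → 2.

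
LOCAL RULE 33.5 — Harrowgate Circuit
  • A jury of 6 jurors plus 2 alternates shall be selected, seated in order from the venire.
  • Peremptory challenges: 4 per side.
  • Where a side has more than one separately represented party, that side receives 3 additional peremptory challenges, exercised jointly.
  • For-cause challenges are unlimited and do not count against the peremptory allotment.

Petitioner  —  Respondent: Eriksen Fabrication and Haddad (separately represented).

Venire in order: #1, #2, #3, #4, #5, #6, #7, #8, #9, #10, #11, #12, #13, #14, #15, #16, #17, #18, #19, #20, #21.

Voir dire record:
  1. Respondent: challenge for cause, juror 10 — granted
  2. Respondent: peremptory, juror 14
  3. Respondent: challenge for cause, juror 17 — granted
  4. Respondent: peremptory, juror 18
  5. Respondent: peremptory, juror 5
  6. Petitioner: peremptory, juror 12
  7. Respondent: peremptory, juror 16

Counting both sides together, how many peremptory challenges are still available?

Petitioner allotment: 4. Respondent allotment: 4 base + 3 multi-party = 7.
Petitioner peremptories used: #12 — 1.
Respondent peremptories used: #14, #18, #5, #16 — 4 (for-cause on #10, #17 don't count).
Remaining: (4 − 1) + (7 − 4) = 6.

6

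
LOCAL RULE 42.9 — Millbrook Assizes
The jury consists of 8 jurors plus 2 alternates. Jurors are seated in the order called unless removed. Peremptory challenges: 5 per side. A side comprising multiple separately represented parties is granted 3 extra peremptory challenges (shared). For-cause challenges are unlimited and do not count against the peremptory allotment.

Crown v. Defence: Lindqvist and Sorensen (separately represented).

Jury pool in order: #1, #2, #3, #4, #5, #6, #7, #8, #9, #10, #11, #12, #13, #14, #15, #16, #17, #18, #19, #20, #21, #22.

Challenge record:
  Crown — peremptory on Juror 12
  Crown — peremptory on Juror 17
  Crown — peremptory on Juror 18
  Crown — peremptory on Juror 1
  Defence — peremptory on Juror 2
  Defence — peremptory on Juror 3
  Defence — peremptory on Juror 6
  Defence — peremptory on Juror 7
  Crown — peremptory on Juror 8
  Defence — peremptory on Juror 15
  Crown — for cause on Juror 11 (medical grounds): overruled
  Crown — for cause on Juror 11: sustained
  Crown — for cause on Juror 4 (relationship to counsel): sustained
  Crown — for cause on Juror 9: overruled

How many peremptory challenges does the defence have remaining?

3

Defence allotment: 5 base + 3 multi-party = 8.
Defence peremptories used: #2, #3, #6, #7, #15 — 5.
Remaining: 8 − 5 = 3.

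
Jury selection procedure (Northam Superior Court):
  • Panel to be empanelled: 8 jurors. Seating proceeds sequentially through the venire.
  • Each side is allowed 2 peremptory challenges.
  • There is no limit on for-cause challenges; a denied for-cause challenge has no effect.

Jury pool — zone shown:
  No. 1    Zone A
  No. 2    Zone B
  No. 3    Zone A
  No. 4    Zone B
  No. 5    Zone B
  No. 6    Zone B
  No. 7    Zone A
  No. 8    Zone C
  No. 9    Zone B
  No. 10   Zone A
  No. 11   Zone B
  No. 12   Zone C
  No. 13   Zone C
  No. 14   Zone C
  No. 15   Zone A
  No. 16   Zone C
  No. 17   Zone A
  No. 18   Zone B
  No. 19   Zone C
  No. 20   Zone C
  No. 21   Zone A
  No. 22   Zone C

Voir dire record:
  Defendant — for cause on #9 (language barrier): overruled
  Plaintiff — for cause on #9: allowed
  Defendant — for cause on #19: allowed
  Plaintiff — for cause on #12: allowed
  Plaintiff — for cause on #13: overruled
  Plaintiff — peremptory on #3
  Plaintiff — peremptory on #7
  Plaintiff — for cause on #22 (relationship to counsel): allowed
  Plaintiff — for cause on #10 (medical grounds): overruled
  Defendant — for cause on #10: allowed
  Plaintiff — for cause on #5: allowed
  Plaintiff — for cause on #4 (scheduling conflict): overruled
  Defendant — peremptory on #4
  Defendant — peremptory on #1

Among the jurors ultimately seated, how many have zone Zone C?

Removed: #1, #3, #4, #5, #7, #9, #10, #12, #19, #22.
Seated jurors 1–8: #2, #6, #8, #11, #13, #14, #15, #16.
Of those, in Zone C: #8, #13, #14, #16 → 4.

4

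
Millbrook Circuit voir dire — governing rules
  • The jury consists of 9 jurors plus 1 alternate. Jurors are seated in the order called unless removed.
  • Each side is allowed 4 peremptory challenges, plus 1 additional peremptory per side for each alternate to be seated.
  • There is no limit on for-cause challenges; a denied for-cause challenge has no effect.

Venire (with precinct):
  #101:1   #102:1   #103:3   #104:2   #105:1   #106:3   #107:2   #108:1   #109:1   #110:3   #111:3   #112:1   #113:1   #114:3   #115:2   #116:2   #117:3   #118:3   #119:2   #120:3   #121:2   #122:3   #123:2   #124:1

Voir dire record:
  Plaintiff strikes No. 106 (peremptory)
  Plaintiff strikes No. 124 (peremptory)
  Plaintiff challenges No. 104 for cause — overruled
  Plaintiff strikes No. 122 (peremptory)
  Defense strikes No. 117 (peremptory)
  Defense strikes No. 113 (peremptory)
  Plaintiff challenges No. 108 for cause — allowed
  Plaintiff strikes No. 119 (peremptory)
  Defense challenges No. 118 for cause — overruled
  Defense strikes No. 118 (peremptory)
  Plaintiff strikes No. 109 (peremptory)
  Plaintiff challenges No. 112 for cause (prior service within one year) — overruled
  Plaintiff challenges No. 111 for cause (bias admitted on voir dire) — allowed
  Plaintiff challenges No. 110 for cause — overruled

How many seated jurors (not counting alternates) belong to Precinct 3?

3

Removed: #106, #108, #109, #111, #113, #117, #118, #119, #122, #124.
Seated jurors 1–9: #101, #102, #103, #104, #105, #107, #110, #112, #114 (alternates #115 not counted).
Of those, in Precinct 3: #103, #110, #114 → 3.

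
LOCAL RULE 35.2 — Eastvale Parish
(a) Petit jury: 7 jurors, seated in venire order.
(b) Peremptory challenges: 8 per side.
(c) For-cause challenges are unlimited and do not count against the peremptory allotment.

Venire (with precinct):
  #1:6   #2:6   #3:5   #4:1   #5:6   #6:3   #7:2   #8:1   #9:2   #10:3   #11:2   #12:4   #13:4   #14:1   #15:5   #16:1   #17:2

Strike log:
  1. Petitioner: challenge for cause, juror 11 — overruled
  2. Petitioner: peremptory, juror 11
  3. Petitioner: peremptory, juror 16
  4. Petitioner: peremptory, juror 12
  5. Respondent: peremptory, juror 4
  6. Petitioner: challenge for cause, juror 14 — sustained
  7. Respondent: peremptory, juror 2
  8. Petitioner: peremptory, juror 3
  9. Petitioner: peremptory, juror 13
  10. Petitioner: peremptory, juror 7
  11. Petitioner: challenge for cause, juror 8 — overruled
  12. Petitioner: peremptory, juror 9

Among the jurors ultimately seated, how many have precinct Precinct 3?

Removed: #2, #3, #4, #7, #9, #11, #12, #13, #14, #16.
Seated jurors 1–7: #1, #5, #6, #8, #10, #15, #17.
Of those, in Precinct 3: #6, #10 → 2.

2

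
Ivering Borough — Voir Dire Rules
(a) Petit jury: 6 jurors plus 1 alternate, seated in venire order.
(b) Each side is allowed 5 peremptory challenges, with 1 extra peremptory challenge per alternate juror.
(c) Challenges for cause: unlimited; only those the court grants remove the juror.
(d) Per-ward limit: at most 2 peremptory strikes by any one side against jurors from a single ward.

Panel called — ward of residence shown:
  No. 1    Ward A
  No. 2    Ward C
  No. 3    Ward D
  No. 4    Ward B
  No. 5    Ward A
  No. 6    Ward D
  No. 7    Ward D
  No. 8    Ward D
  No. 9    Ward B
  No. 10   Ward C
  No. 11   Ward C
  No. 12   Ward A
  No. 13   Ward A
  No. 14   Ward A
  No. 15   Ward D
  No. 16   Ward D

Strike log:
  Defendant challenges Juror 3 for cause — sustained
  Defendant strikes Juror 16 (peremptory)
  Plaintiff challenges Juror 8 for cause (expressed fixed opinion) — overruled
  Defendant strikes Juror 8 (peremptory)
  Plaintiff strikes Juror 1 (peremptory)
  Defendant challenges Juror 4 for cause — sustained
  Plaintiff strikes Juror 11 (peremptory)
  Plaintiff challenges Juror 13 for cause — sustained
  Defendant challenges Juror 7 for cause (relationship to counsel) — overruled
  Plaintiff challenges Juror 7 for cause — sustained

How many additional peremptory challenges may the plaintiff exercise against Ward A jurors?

Plaintiff peremptories so far: #1, #11 — 2 of 6 used, 4 left overall.
Against Ward A: #1 — 1 used; per-ward cap 2 leaves 1.
Binding limit: min(4, 1) = 1.

1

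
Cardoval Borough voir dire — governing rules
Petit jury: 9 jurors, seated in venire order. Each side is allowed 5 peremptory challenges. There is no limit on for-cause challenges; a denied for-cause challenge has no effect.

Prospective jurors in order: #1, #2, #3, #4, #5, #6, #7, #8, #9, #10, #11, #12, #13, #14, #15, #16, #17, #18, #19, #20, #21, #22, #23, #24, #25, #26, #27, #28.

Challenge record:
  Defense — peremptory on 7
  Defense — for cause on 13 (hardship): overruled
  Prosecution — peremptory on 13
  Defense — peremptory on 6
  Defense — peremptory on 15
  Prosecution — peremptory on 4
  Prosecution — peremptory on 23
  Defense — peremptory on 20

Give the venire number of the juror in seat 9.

Removed: #4, #6, #7, #13, #15, #20, #23.
Seating in order: seats 1–9 → #1, #2, #3, #5, #8, #9, #10, #11, #12.
So seat 9 is #12.

12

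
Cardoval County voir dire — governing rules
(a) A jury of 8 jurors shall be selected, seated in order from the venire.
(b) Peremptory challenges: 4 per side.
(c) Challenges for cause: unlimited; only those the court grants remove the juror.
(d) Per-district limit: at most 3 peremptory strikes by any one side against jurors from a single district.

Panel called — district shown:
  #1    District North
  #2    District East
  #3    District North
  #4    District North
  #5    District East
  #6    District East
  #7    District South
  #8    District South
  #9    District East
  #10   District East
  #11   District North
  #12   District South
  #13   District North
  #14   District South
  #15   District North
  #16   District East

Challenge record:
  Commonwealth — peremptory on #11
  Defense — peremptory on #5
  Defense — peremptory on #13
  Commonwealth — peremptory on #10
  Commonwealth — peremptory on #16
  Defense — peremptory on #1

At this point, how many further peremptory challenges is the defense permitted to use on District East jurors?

Defense peremptories so far: #5, #13, #1 — 3 of 4 used, 1 left overall.
Against District East: #5 — 1 used; per-district cap 3 leaves 2.
Binding limit: min(1, 2) = 1.

1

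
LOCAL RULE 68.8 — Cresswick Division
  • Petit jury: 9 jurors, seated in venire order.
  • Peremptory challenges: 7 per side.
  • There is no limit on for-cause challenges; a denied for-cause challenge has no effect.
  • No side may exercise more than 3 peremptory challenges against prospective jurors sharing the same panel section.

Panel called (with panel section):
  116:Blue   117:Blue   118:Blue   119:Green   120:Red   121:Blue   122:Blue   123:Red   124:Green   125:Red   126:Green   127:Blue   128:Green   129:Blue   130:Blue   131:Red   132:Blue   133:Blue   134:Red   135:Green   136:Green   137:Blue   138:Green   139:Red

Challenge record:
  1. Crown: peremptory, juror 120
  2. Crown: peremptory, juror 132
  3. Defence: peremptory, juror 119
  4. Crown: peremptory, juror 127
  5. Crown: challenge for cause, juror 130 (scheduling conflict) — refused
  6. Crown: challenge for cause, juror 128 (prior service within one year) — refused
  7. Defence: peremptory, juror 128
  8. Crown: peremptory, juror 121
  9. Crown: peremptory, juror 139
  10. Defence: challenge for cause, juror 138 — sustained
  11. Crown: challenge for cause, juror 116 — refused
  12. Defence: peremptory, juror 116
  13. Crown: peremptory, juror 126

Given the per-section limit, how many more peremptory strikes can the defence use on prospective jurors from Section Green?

1

Defence peremptories so far: #119, #128, #116 — 3 of 7 used, 4 left overall.
Against Section Green: #119, #128 — 2 used; per-section cap 3 leaves 1.
Binding limit: min(4, 1) = 1.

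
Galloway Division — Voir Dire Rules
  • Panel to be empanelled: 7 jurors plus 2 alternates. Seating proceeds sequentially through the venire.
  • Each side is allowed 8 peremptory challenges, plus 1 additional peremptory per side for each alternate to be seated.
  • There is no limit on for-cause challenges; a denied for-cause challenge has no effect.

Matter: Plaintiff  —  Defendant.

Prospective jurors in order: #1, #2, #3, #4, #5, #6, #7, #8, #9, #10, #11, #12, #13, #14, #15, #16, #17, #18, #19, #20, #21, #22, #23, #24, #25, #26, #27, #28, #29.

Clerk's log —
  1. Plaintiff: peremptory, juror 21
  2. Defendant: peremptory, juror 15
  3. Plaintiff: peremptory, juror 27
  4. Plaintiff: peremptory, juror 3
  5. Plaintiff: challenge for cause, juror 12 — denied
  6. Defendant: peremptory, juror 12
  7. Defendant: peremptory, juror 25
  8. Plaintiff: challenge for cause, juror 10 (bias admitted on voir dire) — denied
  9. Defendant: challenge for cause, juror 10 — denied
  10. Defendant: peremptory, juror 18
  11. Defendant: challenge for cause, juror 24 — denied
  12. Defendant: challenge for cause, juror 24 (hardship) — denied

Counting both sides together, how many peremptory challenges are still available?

13

Plaintiff allotment: 8 base + 1 × 2 alternates = 10. Defendant allotment: 8 base + 1 × 2 alternates = 10.
Plaintiff peremptories used: #21, #27, #3 — 3 (for-cause on #12, #10 don't count).
Defendant peremptories used: #15, #12, #25, #18 — 4 (for-cause on #10, #24, #24 don't count).
Remaining: (10 − 3) + (10 − 4) = 13.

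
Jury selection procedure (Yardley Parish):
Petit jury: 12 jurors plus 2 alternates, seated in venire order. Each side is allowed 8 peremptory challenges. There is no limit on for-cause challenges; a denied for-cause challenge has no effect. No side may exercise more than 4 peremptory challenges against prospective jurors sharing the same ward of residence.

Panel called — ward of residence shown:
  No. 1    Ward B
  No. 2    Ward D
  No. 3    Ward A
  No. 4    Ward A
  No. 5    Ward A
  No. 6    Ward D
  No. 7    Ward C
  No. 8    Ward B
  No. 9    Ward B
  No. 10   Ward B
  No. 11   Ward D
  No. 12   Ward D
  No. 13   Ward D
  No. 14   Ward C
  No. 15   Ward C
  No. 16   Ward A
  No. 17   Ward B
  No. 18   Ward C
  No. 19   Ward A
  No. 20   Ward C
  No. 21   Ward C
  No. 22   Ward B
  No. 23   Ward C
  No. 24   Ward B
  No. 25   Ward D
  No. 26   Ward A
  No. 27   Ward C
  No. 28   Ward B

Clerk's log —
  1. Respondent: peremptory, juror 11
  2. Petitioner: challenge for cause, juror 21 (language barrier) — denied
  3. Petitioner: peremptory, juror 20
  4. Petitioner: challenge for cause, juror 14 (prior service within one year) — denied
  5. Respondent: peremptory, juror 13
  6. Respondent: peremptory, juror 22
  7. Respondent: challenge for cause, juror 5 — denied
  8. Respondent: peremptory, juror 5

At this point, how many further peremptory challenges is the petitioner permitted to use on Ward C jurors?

3

Petitioner peremptories so far: #20 — 1 of 8 used, 7 left overall.
Against Ward C: #20 — 1 used; per-ward cap 4 leaves 3.
Binding limit: min(7, 3) = 3.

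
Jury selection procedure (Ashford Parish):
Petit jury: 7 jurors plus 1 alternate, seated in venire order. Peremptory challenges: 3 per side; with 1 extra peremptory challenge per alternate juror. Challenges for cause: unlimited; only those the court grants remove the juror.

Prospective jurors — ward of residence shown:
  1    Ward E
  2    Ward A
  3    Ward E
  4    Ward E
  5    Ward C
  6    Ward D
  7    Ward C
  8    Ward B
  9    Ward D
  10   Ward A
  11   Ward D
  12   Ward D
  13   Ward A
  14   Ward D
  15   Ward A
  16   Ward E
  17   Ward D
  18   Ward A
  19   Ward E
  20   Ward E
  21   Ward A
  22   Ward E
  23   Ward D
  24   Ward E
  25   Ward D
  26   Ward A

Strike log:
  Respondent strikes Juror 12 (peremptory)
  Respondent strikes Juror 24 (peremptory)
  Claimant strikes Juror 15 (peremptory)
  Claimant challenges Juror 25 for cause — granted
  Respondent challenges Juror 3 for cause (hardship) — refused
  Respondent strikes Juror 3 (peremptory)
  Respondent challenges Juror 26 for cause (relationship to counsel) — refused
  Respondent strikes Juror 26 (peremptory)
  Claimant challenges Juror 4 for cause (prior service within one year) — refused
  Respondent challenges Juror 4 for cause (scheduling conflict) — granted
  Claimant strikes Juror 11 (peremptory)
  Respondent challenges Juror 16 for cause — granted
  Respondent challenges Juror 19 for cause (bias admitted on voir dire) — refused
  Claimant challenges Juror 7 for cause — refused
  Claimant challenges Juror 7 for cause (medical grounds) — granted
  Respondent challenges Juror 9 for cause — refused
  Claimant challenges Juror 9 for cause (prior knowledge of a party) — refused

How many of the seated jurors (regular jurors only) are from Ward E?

1

Removed: #3, #4, #7, #11, #12, #15, #16, #24, #25, #26.
Seated jurors 1–7: #1, #2, #5, #6, #8, #9, #10 (alternates #13 not counted).
Of those, in Ward E: #1 → 1.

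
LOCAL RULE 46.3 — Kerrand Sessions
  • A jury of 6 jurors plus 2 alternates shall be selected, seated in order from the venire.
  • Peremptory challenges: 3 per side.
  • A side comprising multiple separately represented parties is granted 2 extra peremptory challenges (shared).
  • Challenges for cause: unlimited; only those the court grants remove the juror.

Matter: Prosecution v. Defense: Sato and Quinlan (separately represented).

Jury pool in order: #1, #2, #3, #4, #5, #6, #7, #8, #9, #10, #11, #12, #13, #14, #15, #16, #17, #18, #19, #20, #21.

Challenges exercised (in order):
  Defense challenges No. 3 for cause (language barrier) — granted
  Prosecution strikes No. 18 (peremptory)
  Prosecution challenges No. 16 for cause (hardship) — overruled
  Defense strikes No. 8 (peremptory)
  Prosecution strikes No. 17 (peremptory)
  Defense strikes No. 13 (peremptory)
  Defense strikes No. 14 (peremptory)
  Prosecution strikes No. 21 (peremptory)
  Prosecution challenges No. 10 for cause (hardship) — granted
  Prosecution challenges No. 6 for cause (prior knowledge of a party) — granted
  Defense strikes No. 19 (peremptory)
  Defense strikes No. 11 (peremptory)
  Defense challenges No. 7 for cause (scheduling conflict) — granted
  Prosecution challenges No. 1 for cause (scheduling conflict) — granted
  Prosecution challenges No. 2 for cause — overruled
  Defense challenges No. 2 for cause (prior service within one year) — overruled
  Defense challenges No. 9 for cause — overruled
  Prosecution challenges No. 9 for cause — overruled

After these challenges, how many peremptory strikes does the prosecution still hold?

0

Prosecution allotment: 3.
Prosecution peremptories used: #18, #17, #21 — 3 (for-cause on #16, #10, #6, #1, #2, #9 don't count).
Remaining: 3 − 3 = 0.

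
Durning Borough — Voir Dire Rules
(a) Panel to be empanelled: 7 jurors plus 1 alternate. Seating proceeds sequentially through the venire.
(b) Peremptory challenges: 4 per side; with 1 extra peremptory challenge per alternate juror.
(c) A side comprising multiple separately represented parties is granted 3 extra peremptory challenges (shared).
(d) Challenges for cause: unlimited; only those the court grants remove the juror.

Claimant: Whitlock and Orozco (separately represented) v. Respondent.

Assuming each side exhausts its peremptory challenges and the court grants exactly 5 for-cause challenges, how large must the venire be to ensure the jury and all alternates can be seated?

26

Seats to fill: 7 + 1 alternates = 8.
Peremptories — Claimant: 4 + 1×1 + 3 = 8; Respondent: 4 + 1×1 = 5; total 13.
For-cause removals: 5.
Minimum venire: 8 + 13 + 5 = 26.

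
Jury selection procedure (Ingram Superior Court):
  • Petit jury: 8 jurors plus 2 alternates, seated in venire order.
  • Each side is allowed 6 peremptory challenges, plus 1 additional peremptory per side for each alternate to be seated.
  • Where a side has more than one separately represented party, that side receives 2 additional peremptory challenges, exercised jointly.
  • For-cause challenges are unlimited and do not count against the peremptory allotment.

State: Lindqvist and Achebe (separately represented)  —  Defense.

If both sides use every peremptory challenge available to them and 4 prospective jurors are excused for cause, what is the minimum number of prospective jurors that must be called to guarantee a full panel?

32

Seats to fill: 8 + 2 alternates = 10.
Peremptories — State: 6 + 1×2 + 2 = 10; Defense: 6 + 1×2 = 8; total 18.
For-cause removals: 4.
Minimum venire: 10 + 18 + 4 = 32.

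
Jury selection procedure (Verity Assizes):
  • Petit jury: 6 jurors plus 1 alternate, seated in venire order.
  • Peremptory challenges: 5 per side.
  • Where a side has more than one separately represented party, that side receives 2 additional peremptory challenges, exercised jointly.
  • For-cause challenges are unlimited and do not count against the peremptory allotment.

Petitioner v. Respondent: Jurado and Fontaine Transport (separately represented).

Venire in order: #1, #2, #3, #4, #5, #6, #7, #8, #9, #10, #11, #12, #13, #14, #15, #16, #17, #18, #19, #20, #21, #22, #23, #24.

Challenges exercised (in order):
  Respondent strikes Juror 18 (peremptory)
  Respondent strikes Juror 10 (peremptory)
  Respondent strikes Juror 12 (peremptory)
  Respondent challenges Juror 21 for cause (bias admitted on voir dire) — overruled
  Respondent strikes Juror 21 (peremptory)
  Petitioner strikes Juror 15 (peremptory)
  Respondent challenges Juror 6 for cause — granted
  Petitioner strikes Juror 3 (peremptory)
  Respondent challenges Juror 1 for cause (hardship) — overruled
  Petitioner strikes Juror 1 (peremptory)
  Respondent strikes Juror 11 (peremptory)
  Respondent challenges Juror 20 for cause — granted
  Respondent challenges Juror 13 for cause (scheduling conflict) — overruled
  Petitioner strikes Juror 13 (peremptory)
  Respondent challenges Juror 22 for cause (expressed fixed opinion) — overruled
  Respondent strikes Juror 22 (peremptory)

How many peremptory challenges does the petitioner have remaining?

1

Petitioner allotment: 5.
Petitioner peremptories used: #15, #3, #1, #13 — 4.
Remaining: 5 − 4 = 1.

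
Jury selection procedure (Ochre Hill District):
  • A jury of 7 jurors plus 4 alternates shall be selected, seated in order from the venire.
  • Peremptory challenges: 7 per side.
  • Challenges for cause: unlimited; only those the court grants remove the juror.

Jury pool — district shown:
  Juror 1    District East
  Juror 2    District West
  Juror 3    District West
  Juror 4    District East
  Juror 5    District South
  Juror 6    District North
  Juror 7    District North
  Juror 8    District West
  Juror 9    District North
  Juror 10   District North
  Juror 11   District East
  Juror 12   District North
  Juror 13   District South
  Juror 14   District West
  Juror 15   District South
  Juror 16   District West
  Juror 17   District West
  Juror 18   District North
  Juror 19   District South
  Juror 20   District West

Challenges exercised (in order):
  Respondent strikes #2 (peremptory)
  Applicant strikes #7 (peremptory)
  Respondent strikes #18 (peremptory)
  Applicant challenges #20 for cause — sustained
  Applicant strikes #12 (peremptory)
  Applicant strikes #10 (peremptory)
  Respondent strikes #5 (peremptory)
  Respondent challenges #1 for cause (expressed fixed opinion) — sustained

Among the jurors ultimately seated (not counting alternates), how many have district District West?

2

Removed: #1, #2, #5, #7, #10, #12, #18, #20.
Seated jurors 1–7: #3, #4, #6, #8, #9, #11, #13 (alternates #14, #15, #16, #17 not counted).
Of those, in District West: #3, #8 → 2.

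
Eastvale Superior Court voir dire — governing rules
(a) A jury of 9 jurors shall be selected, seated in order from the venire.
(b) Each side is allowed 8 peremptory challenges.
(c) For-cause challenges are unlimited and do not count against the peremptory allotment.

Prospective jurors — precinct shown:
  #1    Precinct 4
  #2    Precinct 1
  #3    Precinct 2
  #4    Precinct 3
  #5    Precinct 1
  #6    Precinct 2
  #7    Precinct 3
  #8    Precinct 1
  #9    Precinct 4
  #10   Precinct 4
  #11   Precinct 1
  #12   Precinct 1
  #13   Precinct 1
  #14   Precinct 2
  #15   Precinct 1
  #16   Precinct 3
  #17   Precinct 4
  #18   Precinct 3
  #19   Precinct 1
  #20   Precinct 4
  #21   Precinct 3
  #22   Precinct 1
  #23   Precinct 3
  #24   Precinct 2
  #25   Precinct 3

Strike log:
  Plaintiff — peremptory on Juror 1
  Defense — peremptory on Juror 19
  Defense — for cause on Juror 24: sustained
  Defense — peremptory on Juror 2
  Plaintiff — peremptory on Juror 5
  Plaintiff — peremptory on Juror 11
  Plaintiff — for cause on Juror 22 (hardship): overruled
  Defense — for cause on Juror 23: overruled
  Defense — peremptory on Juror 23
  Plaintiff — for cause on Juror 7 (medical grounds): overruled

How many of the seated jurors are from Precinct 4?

2

Removed: #1, #2, #5, #11, #19, #23, #24.
Seated jurors 1–9: #3, #4, #6, #7, #8, #9, #10, #12, #13.
Of those, in Precinct 4: #9, #10 → 2.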